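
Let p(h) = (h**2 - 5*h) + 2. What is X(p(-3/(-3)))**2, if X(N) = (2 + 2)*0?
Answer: 0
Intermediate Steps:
p(h) = 2 + h**2 - 5*h
X(N) = 0 (X(N) = 4*0 = 0)
X(p(-3/(-3)))**2 = 0**2 = 0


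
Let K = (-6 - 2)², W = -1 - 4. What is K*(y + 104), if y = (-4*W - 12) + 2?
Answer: 7296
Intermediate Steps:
W = -5
K = 64 (K = (-8)² = 64)
y = 10 (y = (-4*(-5) - 12) + 2 = (20 - 12) + 2 = 8 + 2 = 10)
K*(y + 104) = 64*(10 + 104) = 64*114 = 7296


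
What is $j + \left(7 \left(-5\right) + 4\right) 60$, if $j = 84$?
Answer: $-1776$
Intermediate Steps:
$j + \left(7 \left(-5\right) + 4\right) 60 = 84 + \left(7 \left(-5\right) + 4\right) 60 = 84 + \left(-35 + 4\right) 60 = 84 - 1860 = -1776$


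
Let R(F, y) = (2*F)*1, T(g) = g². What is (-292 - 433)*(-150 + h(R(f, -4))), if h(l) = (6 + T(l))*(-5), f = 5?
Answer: 493000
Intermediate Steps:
R(F, y) = 2*F
h(l) = -30 - 5*l² (h(l) = (6 + l²)*(-5) = -30 - 5*l²)
(-292 - 433)*(-150 + h(R(f, -4))) = (-292 - 433)*(-150 + (-30 - 5*(2*5)²)) = -725*(-150 + (-30 - 5*10²)) = -725*(-150 + (-30 - 5*100)) = -725*(-150 + (-30 - 500)) = -725*(-150 - 530) = -725*(-680) = 493000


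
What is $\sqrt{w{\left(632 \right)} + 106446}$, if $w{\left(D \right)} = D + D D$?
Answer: $3 \sqrt{56278} \approx 711.69$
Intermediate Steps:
$w{\left(D \right)} = D + D^{2}$
$\sqrt{w{\left(632 \right)} + 106446} = \sqrt{632 \left(1 + 632\right) + 106446} = \sqrt{632 \cdot 633 + 106446} = \sqrt{400056 + 106446} = \sqrt{506502} = 3 \sqrt{56278}$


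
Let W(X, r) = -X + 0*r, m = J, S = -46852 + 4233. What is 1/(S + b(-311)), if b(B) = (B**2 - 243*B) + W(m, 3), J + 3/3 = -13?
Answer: 1/129689 ≈ 7.7108e-6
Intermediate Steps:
J = -14 (J = -1 - 13 = -14)
S = -42619
m = -14
W(X, r) = -X (W(X, r) = -X + 0 = -X)
b(B) = 14 + B**2 - 243*B (b(B) = (B**2 - 243*B) - 1*(-14) = (B**2 - 243*B) + 14 = 14 + B**2 - 243*B)
1/(S + b(-311)) = 1/(-42619 + (14 + (-311)**2 - 243*(-311))) = 1/(-42619 + (14 + 96721 + 75573)) = 1/(-42619 + 172308) = 1/129689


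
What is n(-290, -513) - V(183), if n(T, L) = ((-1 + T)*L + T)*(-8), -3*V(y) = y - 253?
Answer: -3575902/3 ≈ -1.1920e+6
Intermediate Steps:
V(y) = 253/3 - y/3 (V(y) = -(y - 253)/3 = -(-253 + y)/3 = 253/3 - y/3)
n(T, L) = -8*T - 8*L*(-1 + T) (n(T, L) = (L*(-1 + T) + T)*(-8) = (T + L*(-1 + T))*(-8) = -8*T - 8*L*(-1 + T))
n(-290, -513) - V(183) = (-8*(-290) + 8*(-513) - 8*(-513)*(-290)) - (253/3 - ⅓*183) = (2320 - 4104 - 1190160) - (253/3 - 61) = -1191944 - 1*70/3 = -1191944 - 70/3 = -3575902/3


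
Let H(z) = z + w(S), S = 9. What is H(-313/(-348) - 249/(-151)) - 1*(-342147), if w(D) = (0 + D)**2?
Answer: 17983530859/52548 ≈ 3.4223e+5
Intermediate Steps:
w(D) = D**2
H(z) = 81 + z (H(z) = z + 9**2 = z + 81 = 81 + z)
H(-313/(-348) - 249/(-151)) - 1*(-342147) = (81 + (-313/(-348) - 249/(-151))) - 1*(-342147) = (81 + (-313*(-1/348) - 249*(-1/151))) + 342147 = (81 + (313/348 + 249/151)) + 342147 = (81 + 133915/52548) + 342147 = 4390303/52548 + 342147 = 17983530859/52548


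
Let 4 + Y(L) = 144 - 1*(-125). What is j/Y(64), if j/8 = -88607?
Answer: -708856/265 ≈ -2674.9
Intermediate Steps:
Y(L) = 265 (Y(L) = -4 + (144 - 1*(-125)) = -4 + (144 + 125) = -4 + 269 = 265)
j = -708856 (j = 8*(-88607) = -708856)
j/Y(64) = -708856/265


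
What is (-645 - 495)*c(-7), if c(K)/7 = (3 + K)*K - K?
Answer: -279300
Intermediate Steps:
c(K) = -7*K + 7*K*(3 + K) (c(K) = 7*((3 + K)*K - K) = 7*(K*(3 + K) - K) = 7*(-K + K*(3 + K)) = -7*K + 7*K*(3 + K))
(-645 - 495)*c(-7) = (-645 - 495)*(7*(-7)*(2 - 7)) = -7980*(-7)*(-5) = -1140*245 = -279300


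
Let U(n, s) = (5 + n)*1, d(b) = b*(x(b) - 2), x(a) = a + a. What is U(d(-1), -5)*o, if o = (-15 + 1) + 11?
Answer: -27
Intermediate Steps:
x(a) = 2*a
d(b) = b*(-2 + 2*b) (d(b) = b*(2*b - 2) = b*(-2 + 2*b))
U(n, s) = 5 + n
o = -3 (o = -14 + 11 = -3)
U(d(-1), -5)*o = (5 + 2*(-1)*(-1 - 1))*(-3) = (5 + 2*(-1)*(-2))*(-3) = (5 + 4)*(-3) = 9*(-3) = -27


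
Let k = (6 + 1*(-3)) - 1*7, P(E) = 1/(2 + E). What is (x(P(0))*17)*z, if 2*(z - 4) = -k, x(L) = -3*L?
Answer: -153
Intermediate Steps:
k = -4 (k = (6 - 3) - 7 = 3 - 7 = -4)
z = 6 (z = 4 + (-1*(-4))/2 = 4 + (½)*4 = 4 + 2 = 6)
(x(P(0))*17)*z = (-3/(2 + 0)*17)*6 = (-3/2*17)*6 = (-3*½*17)*6 = -3/2*17*6 = -51/2*6 = -153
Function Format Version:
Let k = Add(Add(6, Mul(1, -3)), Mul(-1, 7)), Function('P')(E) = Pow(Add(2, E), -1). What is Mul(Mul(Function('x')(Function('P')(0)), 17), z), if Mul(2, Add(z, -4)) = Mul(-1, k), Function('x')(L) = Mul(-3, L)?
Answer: -153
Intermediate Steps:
k = -4 (k = Add(Add(6, -3), -7) = Add(3, -7) = -4)
z = 6 (z = Add(4, Mul(Rational(1, 2), Mul(-1, -4))) = Add(4, Mul(Rational(1, 2), 4)) = Add(4, 2) = 6)
Mul(Mul(Function('x')(Function('P')(0)), 17), z) = Mul(Mul(Mul(-3, Pow(Add(2, 0), -1)), 17), 6) = Mul(Mul(Mul(-3, Pow(2, -1)), 17), 6) = Mul(Mul(Mul(-3, Rational(1, 2)), 17), 6) = Mul(Mul(Rational(-3, 2), 17), 6) = Mul(Rational(-51, 2), 6) = -153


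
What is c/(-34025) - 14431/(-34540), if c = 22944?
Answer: -60294197/235044700 ≈ -0.25652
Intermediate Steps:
c/(-34025) - 14431/(-34540) = 22944/(-34025) - 14431/(-34540) = 22944*(-1/34025) - 14431*(-1/34540) = -22944/34025 + 14431/34540 = -60294197/235044700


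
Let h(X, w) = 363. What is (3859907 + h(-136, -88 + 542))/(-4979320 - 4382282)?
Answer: -1930135/4680801 ≈ -0.41235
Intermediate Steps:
(3859907 + h(-136, -88 + 542))/(-4979320 - 4382282) = (3859907 + 363)/(-4979320 - 4382282) = 3860270/(-9361602) = 3860270*(-1/9361602) = -1930135/4680801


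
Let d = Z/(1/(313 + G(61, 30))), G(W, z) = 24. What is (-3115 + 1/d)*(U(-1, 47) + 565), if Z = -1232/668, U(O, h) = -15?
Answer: -8083117675/4718 ≈ -1.7133e+6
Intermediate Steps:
Z = -308/167 (Z = -1232*1/668 = -308/167 ≈ -1.8443)
d = -103796/167 (d = -308/(167*(1/(313 + 24))) = -308/(167*(1/337)) = -308/(167*1/337) = -308/167*337 = -103796/167 ≈ -621.53)
(-3115 + 1/d)*(U(-1, 47) + 565) = (-3115 + 1/(-103796/167))*(-15 + 565) = (-3115 - 167/103796)*550 = -323324707/103796*550 = -8083117675/4718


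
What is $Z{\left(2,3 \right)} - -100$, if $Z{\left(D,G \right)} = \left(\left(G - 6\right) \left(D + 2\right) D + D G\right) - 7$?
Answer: $75$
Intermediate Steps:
$Z{\left(D,G \right)} = -7 + D G + D \left(-6 + G\right) \left(2 + D\right)$ ($Z{\left(D,G \right)} = \left(\left(-6 + G\right) \left(2 + D\right) D + D G\right) - 7 = \left(D \left(-6 + G\right) \left(2 + D\right) + D G\right) - 7 = \left(D G + D \left(-6 + G\right) \left(2 + D\right)\right) - 7 = -7 + D G + D \left(-6 + G\right) \left(2 + D\right)$)
$Z{\left(2,3 \right)} - -100 = \left(-7 - 24 - 6 \cdot 2^{2} + 3 \cdot 2^{2} + 3 \cdot 2 \cdot 3\right) - -100 = \left(-7 - 24 - 24 + 3 \cdot 4 + 18\right) + 100 = \left(-7 - 24 - 24 + 12 + 18\right) + 100 = -25 + 100 = 75$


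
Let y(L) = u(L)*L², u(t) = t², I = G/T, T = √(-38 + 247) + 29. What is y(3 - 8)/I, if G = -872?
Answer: -18125/872 - 625*√209/872 ≈ -31.147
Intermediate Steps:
T = 29 + √209 (T = √209 + 29 = 29 + √209 ≈ 43.457)
I = -872/(29 + √209) ≈ -20.066
y(L) = L⁴ (y(L) = L²*L² = L⁴)
y(3 - 8)/I = (3 - 8)⁴/(-3161/79 + 109*√209/79) = (-5)⁴/(-3161/79 + 109*√209/79) = 625/(-3161/79 + 109*√209/79)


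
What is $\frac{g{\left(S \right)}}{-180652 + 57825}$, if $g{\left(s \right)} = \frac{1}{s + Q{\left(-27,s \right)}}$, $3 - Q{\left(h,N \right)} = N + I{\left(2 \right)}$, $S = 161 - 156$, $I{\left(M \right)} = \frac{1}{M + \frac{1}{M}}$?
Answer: $- \frac{5}{1596751} \approx -3.1314 \cdot 10^{-6}$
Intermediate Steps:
$S = 5$ ($S = 161 - 156 = 5$)
$Q{\left(h,N \right)} = \frac{13}{5} - N$ ($Q{\left(h,N \right)} = 3 - \left(N + \frac{2}{1 + 2^{2}}\right) = 3 - \left(N + \frac{2}{1 + 4}\right) = 3 - \left(N + \frac{2}{5}\right) = 3 - \left(\frac{2}{5} + N\right) = \frac{13}{5} - N$)
$g{\left(s \right)} = \frac{5}{13}$ ($g{\left(s \right)} = \frac{1}{s - \left(- \frac{13}{5} + s\right)} = \frac{1}{\frac{13}{5}} = \frac{5}{13}$)
$\frac{g{\left(S \right)}}{-180652 + 57825} = \frac{5}{13 \left(-180652 + 57825\right)} = \frac{5}{13 \left(-122827\right)} = \frac{5}{13} \left(- \frac{1}{122827}\right) = - \frac{5}{1596751}$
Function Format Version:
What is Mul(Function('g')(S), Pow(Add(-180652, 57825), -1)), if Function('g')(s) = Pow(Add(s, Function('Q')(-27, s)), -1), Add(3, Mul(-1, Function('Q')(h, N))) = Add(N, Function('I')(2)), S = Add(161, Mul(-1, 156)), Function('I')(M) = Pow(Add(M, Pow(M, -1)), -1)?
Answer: Rational(-5, 1596751) ≈ -3.1314e-6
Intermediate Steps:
S = 5 (S = Add(161, -156) = 5)
Function('Q')(h, N) = Add(Rational(13, 5), Mul(-1, N)) (Function('Q')(h, N) = Add(3, Mul(-1, Add(N, Mul(2, Pow(Add(1, Pow(2, 2)), -1))))) = Add(3, Mul(-1, Add(N, Mul(2, Pow(Add(1, 4), -1))))) = Add(3, Mul(-1, Add(N, Mul(2, Pow(5, -1))))) = Add(3, Mul(-1, Add(N, Mul(2, Rational(1, 5))))) = Add(3, Mul(-1, Add(N, Rational(2, 5)))) = Add(3, Mul(-1, Add(Rational(2, 5), N))) = Add(3, Add(Rational(-2, 5), Mul(-1, N))) = Add(Rational(13, 5), Mul(-1, N)))
Function('g')(s) = Rational(5, 13) (Function('g')(s) = Pow(Add(s, Add(Rational(13, 5), Mul(-1, s))), -1) = Pow(Rational(13, 5), -1) = Rational(5, 13))
Mul(Function('g')(S), Pow(Add(-180652, 57825), -1)) = Mul(Rational(5, 13), Pow(Add(-180652, 57825), -1)) = Mul(Rational(5, 13), Pow(-122827, -1)) = Mul(Rational(5, 13), Rational(-1, 122827)) = Rational(-5, 1596751)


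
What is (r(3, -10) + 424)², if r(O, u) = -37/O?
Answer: 1525225/9 ≈ 1.6947e+5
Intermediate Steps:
(r(3, -10) + 424)² = (-37/3 + 424)² = (1235/3)² = 1525225/9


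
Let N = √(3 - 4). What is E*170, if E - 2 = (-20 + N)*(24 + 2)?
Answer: -88060 + 4420*I ≈ -88060.0 + 4420.0*I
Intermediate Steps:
N = I (N = √(-1) = I ≈ 1.0*I)
E = -518 + 26*I (E = 2 + (-20 + I)*(24 + 2) = 2 + (-20 + I)*26 = 2 + (-520 + 26*I) = -518 + 26*I ≈ -518.0 + 26.0*I)
E*170 = (-518 + 26*I)*170 = -88060 + 4420*I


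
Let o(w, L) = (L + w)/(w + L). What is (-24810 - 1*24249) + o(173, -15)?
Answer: -49058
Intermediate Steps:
o(w, L) = 1 (o(w, L) = (L + w)/(L + w) = 1)
(-24810 - 1*24249) + o(173, -15) = (-24810 - 1*24249) + 1 = (-24810 - 24249) + 1 = -49059 + 1 = -49058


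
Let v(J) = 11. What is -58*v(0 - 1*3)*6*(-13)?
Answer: 49764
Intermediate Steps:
-58*v(0 - 1*3)*6*(-13) = -58*11*6*(-13) = -638*(-78) = -1*(-49764) = 49764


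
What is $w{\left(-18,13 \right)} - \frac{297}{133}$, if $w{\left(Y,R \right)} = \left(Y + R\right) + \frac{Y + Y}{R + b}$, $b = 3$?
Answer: $- \frac{5045}{532} \approx -9.4831$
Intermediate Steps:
$w{\left(Y,R \right)} = R + Y + \frac{2 Y}{3 + R}$ ($w{\left(Y,R \right)} = \left(Y + R\right) + \frac{Y + Y}{R + 3} = \left(R + Y\right) + \frac{2 Y}{3 + R} = R + Y + \frac{2 Y}{3 + R}$)
$w{\left(-18,13 \right)} - \frac{297}{133} = \frac{13^{2} + 3 \cdot 13 + 5 \left(-18\right) + 13 \left(-18\right)}{3 + 13} - \frac{297}{133} = \frac{169 + 39 - 90 - 234}{16} - 297 \cdot \frac{1}{133} = \frac{1}{16} \left(-116\right) - \frac{297}{133} = - \frac{29}{4} - \frac{297}{133} = - \frac{5045}{532}$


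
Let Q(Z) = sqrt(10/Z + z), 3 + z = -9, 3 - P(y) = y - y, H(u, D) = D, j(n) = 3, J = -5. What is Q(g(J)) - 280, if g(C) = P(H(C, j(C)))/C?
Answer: -280 + I*sqrt(258)/3 ≈ -280.0 + 5.3541*I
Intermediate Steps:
P(y) = 3 (P(y) = 3 - (y - y) = 3 - 1*0 = 3 + 0 = 3)
z = -12 (z = -3 - 9 = -12)
g(C) = 3/C
Q(Z) = sqrt(-12 + 10/Z) (Q(Z) = sqrt(10/Z - 12) = sqrt(-12 + 10/Z))
Q(g(J)) - 280 = sqrt(-12 + 10/((3/(-5)))) - 280 = sqrt(-12 + 10/((3*(-1/5)))) - 280 = sqrt(-12 + 10/(-3/5)) - 280 = sqrt(-12 + 10*(-5/3)) - 280 = sqrt(-12 - 50/3) - 280 = sqrt(-86/3) - 280 = I*sqrt(258)/3 - 280 = -280 + I*sqrt(258)/3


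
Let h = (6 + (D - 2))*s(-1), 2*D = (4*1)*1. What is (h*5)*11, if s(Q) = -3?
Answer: -990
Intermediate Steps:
D = 2 (D = ((4*1)*1)/2 = (4*1)/2 = (½)*4 = 2)
h = -18 (h = (6 + (2 - 2))*(-3) = (6 + 0)*(-3) = 6*(-3) = -18)
(h*5)*11 = -18*5*11 = -90*11 = -990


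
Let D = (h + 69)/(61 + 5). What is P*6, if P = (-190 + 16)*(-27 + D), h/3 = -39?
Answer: 318420/11 ≈ 28947.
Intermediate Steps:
h = -117 (h = 3*(-39) = -117)
D = -8/11 (D = (-117 + 69)/(61 + 5) = -48/66 = -48*1/66 = -8/11 ≈ -0.72727)
P = 53070/11 (P = (-190 + 16)*(-27 - 8/11) = -174*(-305/11) = 53070/11 ≈ 4824.5)
P*6 = (53070/11)*6 = 318420/11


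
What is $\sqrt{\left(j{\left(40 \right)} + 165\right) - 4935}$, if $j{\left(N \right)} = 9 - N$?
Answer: $i \sqrt{4801} \approx 69.289 i$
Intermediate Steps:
$\sqrt{\left(j{\left(40 \right)} + 165\right) - 4935} = \sqrt{\left(\left(9 - 40\right) + 165\right) - 4935} = \sqrt{\left(-31 + 165\right) - 4935} = \sqrt{134 - 4935} = \sqrt{-4801} = i \sqrt{4801}$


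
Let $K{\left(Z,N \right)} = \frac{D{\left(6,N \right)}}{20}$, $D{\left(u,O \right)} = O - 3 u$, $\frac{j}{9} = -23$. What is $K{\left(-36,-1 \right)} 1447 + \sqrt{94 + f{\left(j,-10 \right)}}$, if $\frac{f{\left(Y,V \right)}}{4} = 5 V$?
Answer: $- \frac{27493}{20} + i \sqrt{106} \approx -1374.7 + 10.296 i$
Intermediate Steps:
$j = -207$ ($j = 9 \left(-23\right) = -207$)
$f{\left(Y,V \right)} = 20 V$ ($f{\left(Y,V \right)} = 4 \cdot 5 V = 20 V$)
$K{\left(Z,N \right)} = - \frac{9}{10} + \frac{N}{20}$ ($K{\left(Z,N \right)} = \frac{N - 18}{20} = \left(N - 18\right) \frac{1}{20} = \left(-18 + N\right) \frac{1}{20} = - \frac{9}{10} + \frac{N}{20}$)
$K{\left(-36,-1 \right)} 1447 + \sqrt{94 + f{\left(j,-10 \right)}} = \left(- \frac{9}{10} + \frac{1}{20} \left(-1\right)\right) 1447 + \sqrt{94 + 20 \left(-10\right)} = \left(- \frac{9}{10} - \frac{1}{20}\right) 1447 + \sqrt{94 - 200} = \left(- \frac{19}{20}\right) 1447 + \sqrt{-106} = - \frac{27493}{20} + i \sqrt{106}$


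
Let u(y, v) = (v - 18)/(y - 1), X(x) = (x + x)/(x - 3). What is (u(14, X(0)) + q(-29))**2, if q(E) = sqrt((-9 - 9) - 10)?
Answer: -4408/169 - 72*I*sqrt(7)/13 ≈ -26.083 - 14.653*I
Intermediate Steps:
X(x) = 2*x/(-3 + x) (X(x) = (2*x)/(-3 + x) = 2*x/(-3 + x))
u(y, v) = (-18 + v)/(-1 + y)
q(E) = 2*I*sqrt(7) (q(E) = sqrt(-18 - 10) = sqrt(-28) = 2*I*sqrt(7))
(u(14, X(0)) + q(-29))**2 = ((-18 + 2*0/(-3 + 0))/(-1 + 14) + 2*I*sqrt(7))**2 = ((-18 + 2*0/(-3))/13 + 2*I*sqrt(7))**2 = ((-18 + 2*0*(-1/3))/13 + 2*I*sqrt(7))**2 = ((-18 + 0)/13 + 2*I*sqrt(7))**2 = ((1/13)*(-18) + 2*I*sqrt(7))**2 = (-18/13 + 2*I*sqrt(7))**2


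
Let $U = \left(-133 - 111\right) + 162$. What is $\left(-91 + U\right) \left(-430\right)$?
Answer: $74390$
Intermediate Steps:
$U = -82$ ($U = -244 + 162 = -82$)
$\left(-91 + U\right) \left(-430\right) = \left(-91 - 82\right) \left(-430\right) = \left(-173\right) \left(-430\right) = 74390$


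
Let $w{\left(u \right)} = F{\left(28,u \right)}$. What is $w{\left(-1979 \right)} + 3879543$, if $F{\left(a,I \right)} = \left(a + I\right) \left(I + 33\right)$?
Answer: $7676189$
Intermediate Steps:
$F{\left(a,I \right)} = \left(33 + I\right) \left(I + a\right)$ ($F{\left(a,I \right)} = \left(I + a\right) \left(33 + I\right) = \left(33 + I\right) \left(I + a\right)$)
$w{\left(u \right)} = 924 + u^{2} + 61 u$ ($w{\left(u \right)} = u^{2} + 33 u + 33 \cdot 28 + u 28 = u^{2} + 33 u + 924 + 28 u = 924 + u^{2} + 61 u$)
$w{\left(-1979 \right)} + 3879543 = \left(924 + \left(-1979\right)^{2} + 61 \left(-1979\right)\right) + 3879543 = \left(924 + 3916441 - 120719\right) + 3879543 = 3796646 + 3879543 = 7676189$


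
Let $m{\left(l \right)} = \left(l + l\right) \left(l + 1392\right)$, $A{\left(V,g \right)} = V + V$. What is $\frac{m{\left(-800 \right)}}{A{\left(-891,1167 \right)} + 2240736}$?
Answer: $- \frac{473600}{1119477} \approx -0.42305$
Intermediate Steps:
$A{\left(V,g \right)} = 2 V$
$m{\left(l \right)} = 2 l \left(1392 + l\right)$
$\frac{m{\left(-800 \right)}}{A{\left(-891,1167 \right)} + 2240736} = \frac{2 \left(-800\right) \left(1392 - 800\right)}{2 \left(-891\right) + 2240736} = \frac{2 \left(-800\right) 592}{-1782 + 2240736} = - \frac{947200}{2238954} = \left(-947200\right) \frac{1}{2238954} = - \frac{473600}{1119477}$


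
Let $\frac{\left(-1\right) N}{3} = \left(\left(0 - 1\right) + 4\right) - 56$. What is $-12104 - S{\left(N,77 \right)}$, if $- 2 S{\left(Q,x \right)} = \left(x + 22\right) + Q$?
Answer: $-11975$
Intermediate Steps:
$N = 159$ ($N = - 3 \left(\left(\left(0 - 1\right) + 4\right) - 56\right) = - 3 \left(\left(-1 + 4\right) - 56\right) = - 3 \left(3 - 56\right) = \left(-3\right) \left(-53\right) = 159$)
$S{\left(Q,x \right)} = -11 - \frac{Q}{2} - \frac{x}{2}$ ($S{\left(Q,x \right)} = - \frac{\left(x + 22\right) + Q}{2} = - \frac{\left(22 + x\right) + Q}{2} = - \frac{22 + Q + x}{2} = -11 - \frac{Q}{2} - \frac{x}{2}$)
$-12104 - S{\left(N,77 \right)} = -12104 - \left(-11 - \frac{159}{2} - \frac{77}{2}\right) = -12104 - -129 = -12104 + 129 = -11975$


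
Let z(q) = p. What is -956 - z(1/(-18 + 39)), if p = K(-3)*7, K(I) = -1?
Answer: -949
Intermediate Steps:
p = -7 (p = -1*7 = -7)
z(q) = -7
-956 - z(1/(-18 + 39)) = -956 - 1*(-7) = -956 + 7 = -949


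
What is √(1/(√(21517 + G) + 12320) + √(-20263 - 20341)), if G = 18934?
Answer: √(1 + 2*I*√10151*(12320 + √40451))/√(12320 + √40451) ≈ 10.038 + 10.038*I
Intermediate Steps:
√(1/(√(21517 + G) + 12320) + √(-20263 - 20341)) = √(1/(√(21517 + 18934) + 12320) + √(-20263 - 20341)) = √(1/(√40451 + 12320) + √(-40604)) = √(1/(12320 + √40451) + 2*I*√10151)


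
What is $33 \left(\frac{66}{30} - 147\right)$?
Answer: $- \frac{23892}{5} \approx -4778.4$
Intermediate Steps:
$33 \left(\frac{66}{30} - 147\right) = 33 \left(66 \cdot \frac{1}{30} - 147\right) = 33 \left(\frac{11}{5} - 147\right) = 33 \left(- \frac{724}{5}\right) = - \frac{23892}{5}$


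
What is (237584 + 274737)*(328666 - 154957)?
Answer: 88994768589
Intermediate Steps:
(237584 + 274737)*(328666 - 154957) = 512321*173709 = 88994768589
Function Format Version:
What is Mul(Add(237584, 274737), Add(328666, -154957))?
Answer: 88994768589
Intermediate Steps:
Mul(Add(237584, 274737), Add(328666, -154957)) = Mul(512321, 173709) = 88994768589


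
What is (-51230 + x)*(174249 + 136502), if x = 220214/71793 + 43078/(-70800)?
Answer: -13485906803934273359/847157400 ≈ -1.5919e+10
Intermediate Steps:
x = 2083075391/847157400 (x = 220214*(1/71793) + 43078*(-1/70800) = 220214/71793 - 21539/35400 = 2083075391/847157400 ≈ 2.4589)
(-51230 + x)*(174249 + 136502) = (-51230 + 2083075391/847157400)*(174249 + 136502) = -43397790526609/847157400*310751 = -13485906803934273359/847157400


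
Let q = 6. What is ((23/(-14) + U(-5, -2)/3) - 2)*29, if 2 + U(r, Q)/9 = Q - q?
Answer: -13659/14 ≈ -975.64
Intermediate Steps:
U(r, Q) = -72 + 9*Q (U(r, Q) = -18 + 9*(Q - 1*6) = -18 + 9*(Q - 6) = -18 + 9*(-6 + Q) = -18 + (-54 + 9*Q) = -72 + 9*Q)
((23/(-14) + U(-5, -2)/3) - 2)*29 = ((23/(-14) + (-72 + 9*(-2))/3) - 2)*29 = ((23*(-1/14) + (-72 - 18)*(⅓)) - 2)*29 = ((-23/14 - 90*⅓) - 2)*29 = ((-23/14 - 30) - 2)*29 = (-443/14 - 2)*29 = -471/14*29 = -13659/14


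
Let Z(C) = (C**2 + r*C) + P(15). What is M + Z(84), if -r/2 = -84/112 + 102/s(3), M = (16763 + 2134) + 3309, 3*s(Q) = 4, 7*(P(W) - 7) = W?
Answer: 115816/7 ≈ 16545.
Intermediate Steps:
P(W) = 7 + W/7
s(Q) = 4/3 (s(Q) = (1/3)*4 = 4/3)
M = 22206 (M = 18897 + 3309 = 22206)
r = -303/2 (r = -2*(-84/112 + 102/(4/3)) = -2*(-84*1/112 + 102*(3/4)) = -2*(-3/4 + 153/2) = -2*303/4 = -303/2 ≈ -151.50)
Z(C) = 64/7 + C**2 - 303*C/2 (Z(C) = (C**2 - 303*C/2) + (7 + (1/7)*15) = (C**2 - 303*C/2) + (7 + 15/7) = (C**2 - 303*C/2) + 64/7 = 64/7 + C**2 - 303*C/2)
M + Z(84) = 22206 + (64/7 + 84**2 - 303/2*84) = 22206 + (64/7 + 7056 - 12726) = 22206 - 39626/7 = 115816/7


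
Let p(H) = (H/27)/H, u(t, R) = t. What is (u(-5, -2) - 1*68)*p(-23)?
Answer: -73/27 ≈ -2.7037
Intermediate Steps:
p(H) = 1/27 (p(H) = (H*(1/27))/H = (H/27)/H = 1/27)
(u(-5, -2) - 1*68)*p(-23) = (-5 - 1*68)*(1/27) = (-5 - 68)*(1/27) = -73*1/27 = -73/27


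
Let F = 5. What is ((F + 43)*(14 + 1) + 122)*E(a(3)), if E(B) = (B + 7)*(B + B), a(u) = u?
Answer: 50520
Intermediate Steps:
E(B) = 2*B*(7 + B) (E(B) = (7 + B)*(2*B) = 2*B*(7 + B))
((F + 43)*(14 + 1) + 122)*E(a(3)) = ((5 + 43)*(14 + 1) + 122)*(2*3*(7 + 3)) = (48*15 + 122)*(2*3*10) = (720 + 122)*60 = 842*60 = 50520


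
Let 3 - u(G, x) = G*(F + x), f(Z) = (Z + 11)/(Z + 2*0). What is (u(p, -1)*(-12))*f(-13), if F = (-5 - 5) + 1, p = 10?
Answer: -2472/13 ≈ -190.15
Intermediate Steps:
f(Z) = (11 + Z)/Z (f(Z) = (11 + Z)/(Z + 0) = (11 + Z)/Z)
F = -9 (F = -10 + 1 = -9)
u(G, x) = 3 - G*(-9 + x)
(u(p, -1)*(-12))*f(-13) = ((3 + 9*10 - 1*10*(-1))*(-12))*((11 - 13)/(-13)) = ((3 + 90 + 10)*(-12))*(-1/13*(-2)) = (103*(-12))*(2/13) = -1236*2/13 = -2472/13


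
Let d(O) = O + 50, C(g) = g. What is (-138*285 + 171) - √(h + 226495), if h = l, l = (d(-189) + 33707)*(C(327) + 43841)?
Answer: -39159 - 3*√164761991 ≈ -77667.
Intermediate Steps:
d(O) = 50 + O
l = 1482631424 (l = ((50 - 189) + 33707)*(327 + 43841) = (-139 + 33707)*44168 = 33568*44168 = 1482631424)
h = 1482631424
(-138*285 + 171) - √(h + 226495) = (-138*285 + 171) - √(1482631424 + 226495) = (-39330 + 171) - √1482857919 = -39159 - 3*√164761991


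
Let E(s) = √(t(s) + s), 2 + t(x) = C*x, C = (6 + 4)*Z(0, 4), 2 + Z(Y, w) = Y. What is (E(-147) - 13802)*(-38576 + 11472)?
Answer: 374089408 - 27104*√2791 ≈ 3.7266e+8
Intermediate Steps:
Z(Y, w) = -2 + Y
C = -20 (C = (6 + 4)*(-2 + 0) = 10*(-2) = -20)
t(x) = -2 - 20*x
E(s) = √(-2 - 19*s) (E(s) = √((-2 - 20*s) + s) = √(-2 - 19*s))
(E(-147) - 13802)*(-38576 + 11472) = (√(-2 - 19*(-147)) - 13802)*(-38576 + 11472) = (√(-2 + 2793) - 13802)*(-27104) = (√2791 - 13802)*(-27104) = (-13802 + √2791)*(-27104) = 374089408 - 27104*√2791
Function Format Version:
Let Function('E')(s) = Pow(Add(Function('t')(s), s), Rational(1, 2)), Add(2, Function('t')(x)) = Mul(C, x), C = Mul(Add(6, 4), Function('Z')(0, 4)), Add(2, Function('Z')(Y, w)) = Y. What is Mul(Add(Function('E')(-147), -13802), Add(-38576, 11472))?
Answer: Add(374089408, Mul(-27104, Pow(2791, Rational(1, 2)))) ≈ 3.7266e+8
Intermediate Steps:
Function('Z')(Y, w) = Add(-2, Y)
C = -20 (C = Mul(Add(6, 4), Add(-2, 0)) = Mul(10, -2) = -20)
Function('t')(x) = Add(-2, Mul(-20, x))
Function('E')(s) = Pow(Add(-2, Mul(-19, s)), Rational(1, 2)) (Function('E')(s) = Pow(Add(Add(-2, Mul(-20, s)), s), Rational(1, 2)) = Pow(Add(-2, Mul(-19, s)), Rational(1, 2)))
Mul(Add(Function('E')(-147), -13802), Add(-38576, 11472)) = Mul(Add(Pow(Add(-2, Mul(-19, -147)), Rational(1, 2)), -13802), Add(-38576, 11472)) = Mul(Add(Pow(Add(-2, 2793), Rational(1, 2)), -13802), -27104) = Mul(Add(Pow(2791, Rational(1, 2)), -13802), -27104) = Mul(Add(-13802, Pow(2791, Rational(1, 2))), -27104) = Add(374089408, Mul(-27104, Pow(2791, Rational(1, 2))))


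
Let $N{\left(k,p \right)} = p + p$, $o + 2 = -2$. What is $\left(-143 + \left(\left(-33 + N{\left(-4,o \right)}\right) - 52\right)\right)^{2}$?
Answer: $55696$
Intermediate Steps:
$o = -4$ ($o = -2 - 2 = -4$)
$N{\left(k,p \right)} = 2 p$
$\left(-143 + \left(\left(-33 + N{\left(-4,o \right)}\right) - 52\right)\right)^{2} = \left(-143 + \left(\left(-33 + 2 \left(-4\right)\right) - 52\right)\right)^{2} = \left(-143 - 93\right)^{2} = \left(-236\right)^{2} = 55696$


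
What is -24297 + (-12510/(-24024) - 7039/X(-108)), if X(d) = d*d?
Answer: -283684574387/11675664 ≈ -24297.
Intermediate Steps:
X(d) = d²
-24297 + (-12510/(-24024) - 7039/X(-108)) = -24297 + (-12510/(-24024) - 7039/((-108)²)) = -24297 + (-12510*(-1/24024) - 7039/11664) = -24297 + (2085/4004 - 7039*1/11664) = -24297 + (2085/4004 - 7039/11664) = -24297 - 966179/11675664 = -283684574387/11675664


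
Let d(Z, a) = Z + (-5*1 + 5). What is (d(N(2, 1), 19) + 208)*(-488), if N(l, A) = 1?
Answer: -101992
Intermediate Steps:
d(Z, a) = Z (d(Z, a) = Z + (-5 + 5) = Z + 0 = Z)
(d(N(2, 1), 19) + 208)*(-488) = (1 + 208)*(-488) = 209*(-488) = -101992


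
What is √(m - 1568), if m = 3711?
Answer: √2143 ≈ 46.293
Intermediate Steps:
√(m - 1568) = √(3711 - 1568) = √2143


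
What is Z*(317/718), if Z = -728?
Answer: -115388/359 ≈ -321.42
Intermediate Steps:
Z*(317/718) = -230776/718 = -728*317/718 = -115388/359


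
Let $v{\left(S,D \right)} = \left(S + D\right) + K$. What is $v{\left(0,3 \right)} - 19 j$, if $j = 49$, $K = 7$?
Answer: $-921$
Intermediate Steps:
$v{\left(S,D \right)} = 7 + D + S$ ($v{\left(S,D \right)} = \left(S + D\right) + 7 = \left(D + S\right) + 7 = 7 + D + S$)
$v{\left(0,3 \right)} - 19 j = \left(7 + 3 + 0\right) - 931 = 10 - 931 = -921$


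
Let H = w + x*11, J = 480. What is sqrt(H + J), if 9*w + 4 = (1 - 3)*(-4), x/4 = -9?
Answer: 2*sqrt(190)/3 ≈ 9.1894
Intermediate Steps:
x = -36 (x = 4*(-9) = -36)
w = 4/9 (w = -4/9 + ((1 - 3)*(-4))/9 = -4/9 + (-2*(-4))/9 = -4/9 + (1/9)*8 = -4/9 + 8/9 = 4/9 ≈ 0.44444)
H = -3560/9 (H = 4/9 - 36*11 = 4/9 - 396 = -3560/9 ≈ -395.56)
sqrt(H + J) = sqrt(-3560/9 + 480) = sqrt(760/9) = 2*sqrt(190)/3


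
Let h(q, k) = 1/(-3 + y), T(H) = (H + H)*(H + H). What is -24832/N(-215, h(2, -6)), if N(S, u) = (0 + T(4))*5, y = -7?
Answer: -388/5 ≈ -77.600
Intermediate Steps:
T(H) = 4*H² (T(H) = (2*H)*(2*H) = 4*H²)
h(q, k) = -⅒ (h(q, k) = 1/(-3 - 7) = 1/(-10) = -⅒)
N(S, u) = 320 (N(S, u) = (0 + 4*4²)*5 = (0 + 4*16)*5 = (0 + 64)*5 = 64*5 = 320)
-24832/N(-215, h(2, -6)) = -24832/320 = -24832*1/320 = -388/5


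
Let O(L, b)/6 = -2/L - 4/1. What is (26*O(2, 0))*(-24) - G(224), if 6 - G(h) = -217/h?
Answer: 598817/32 ≈ 18713.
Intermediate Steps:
O(L, b) = -24 - 12/L (O(L, b) = 6*(-2/L - 4/1) = 6*(-2/L - 4*1) = 6*(-2/L - 4) = 6*(-4 - 2/L) = -24 - 12/L)
G(h) = 6 + 217/h (G(h) = 6 - (-217)/h = 6 + 217/h)
(26*O(2, 0))*(-24) - G(224) = (26*(-24 - 12/2))*(-24) - (6 + 217/224) = (26*(-24 - 12*1/2))*(-24) - (6 + 217*(1/224)) = (26*(-24 - 6))*(-24) - (6 + 31/32) = (26*(-30))*(-24) - 1*223/32 = -780*(-24) - 223/32 = 18720 - 223/32 = 598817/32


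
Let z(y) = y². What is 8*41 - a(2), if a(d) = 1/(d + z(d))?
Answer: 1967/6 ≈ 327.83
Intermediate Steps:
a(d) = 1/(d + d²)
8*41 - a(2) = 8*41 - 1/(2*(1 + 2)) = 328 - 1/(2*3) = 328 - 1*⅙ = 328 - ⅙ = 1967/6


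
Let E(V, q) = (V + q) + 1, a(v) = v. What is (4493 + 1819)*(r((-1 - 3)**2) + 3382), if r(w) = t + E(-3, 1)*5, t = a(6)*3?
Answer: 21429240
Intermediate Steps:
E(V, q) = 1 + V + q
t = 18 (t = 6*3 = 18)
r(w) = 13 (r(w) = 18 + (1 - 3 + 1)*5 = 18 - 1*5 = 18 - 5 = 13)
(4493 + 1819)*(r((-1 - 3)**2) + 3382) = (4493 + 1819)*(13 + 3382) = 6312*3395 = 21429240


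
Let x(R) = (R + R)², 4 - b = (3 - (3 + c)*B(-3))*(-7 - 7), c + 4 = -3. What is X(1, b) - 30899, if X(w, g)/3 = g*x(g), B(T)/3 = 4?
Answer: 4441723885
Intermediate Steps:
c = -7 (c = -4 - 3 = -7)
B(T) = 12 (B(T) = 3*4 = 12)
b = 718 (b = 4 - (3 - (3 - 7)*12)*(-7 - 7) = 4 - (3 - (-4)*12)*(-14) = 4 - (3 - 1*(-48))*(-14) = 4 - (3 + 48)*(-14) = 4 - 51*(-14) = 4 - 1*(-714) = 4 + 714 = 718)
x(R) = 4*R² (x(R) = (2*R)² = 4*R²)
X(w, g) = 12*g³ (X(w, g) = 3*(g*(4*g²)) = 3*(4*g³) = 12*g³)
X(1, b) - 30899 = 12*718³ - 30899 = 12*370146232 - 30899 = 4441754784 - 30899 = 4441723885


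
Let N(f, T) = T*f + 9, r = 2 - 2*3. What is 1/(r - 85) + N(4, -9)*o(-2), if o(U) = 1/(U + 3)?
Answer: -2404/89 ≈ -27.011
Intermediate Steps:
r = -4 (r = 2 - 6 = -4)
N(f, T) = 9 + T*f
o(U) = 1/(3 + U)
1/(r - 85) + N(4, -9)*o(-2) = 1/(-4 - 85) + (9 - 9*4)/(3 - 2) = 1/(-89) + (9 - 36)/1 = -1/89 - 27*1 = -1/89 - 27 = -2404/89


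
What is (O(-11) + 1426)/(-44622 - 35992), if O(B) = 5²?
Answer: -1451/80614 ≈ -0.017999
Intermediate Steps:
O(B) = 25
(O(-11) + 1426)/(-44622 - 35992) = (25 + 1426)/(-44622 - 35992) = 1451/(-80614) = 1451*(-1/80614) = -1451/80614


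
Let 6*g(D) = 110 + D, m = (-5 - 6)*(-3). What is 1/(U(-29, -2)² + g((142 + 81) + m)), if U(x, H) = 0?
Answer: 1/61 ≈ 0.016393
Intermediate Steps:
m = 33 (m = -11*(-3) = 33)
g(D) = 55/3 + D/6 (g(D) = (110 + D)/6 = 55/3 + D/6)
1/(U(-29, -2)² + g((142 + 81) + m)) = 1/(0² + (55/3 + ((142 + 81) + 33)/6)) = 1/(0 + (55/3 + (223 + 33)/6)) = 1/(0 + (55/3 + (⅙)*256)) = 1/(0 + (55/3 + 128/3)) = 1/(0 + 61) = 1/61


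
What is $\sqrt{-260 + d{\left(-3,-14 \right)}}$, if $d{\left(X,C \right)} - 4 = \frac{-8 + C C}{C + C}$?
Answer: $\frac{i \sqrt{12873}}{7} \approx 16.208 i$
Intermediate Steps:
$d{\left(X,C \right)} = 4 + \frac{-8 + C^{2}}{2 C}$ ($d{\left(X,C \right)} = 4 + \frac{-8 + C C}{C + C} = 4 + \frac{-8 + C^{2}}{2 C}$)
$\sqrt{-260 + d{\left(-3,-14 \right)}} = \sqrt{-260 + \left(4 + \frac{1}{2} \left(-14\right) - \frac{4}{-14}\right)} = \sqrt{-260 - \frac{19}{7}} = \sqrt{- \frac{1839}{7}} = \frac{i \sqrt{12873}}{7}$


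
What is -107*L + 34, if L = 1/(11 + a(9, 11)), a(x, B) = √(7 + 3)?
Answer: 2597/111 + 107*√10/111 ≈ 26.445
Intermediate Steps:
a(x, B) = √10
L = 1/(11 + √10) ≈ 0.070610
-107*L + 34 = -107*(11/111 - √10/111) + 34 = (-1177/111 + 107*√10/111) + 34 = 2597/111 + 107*√10/111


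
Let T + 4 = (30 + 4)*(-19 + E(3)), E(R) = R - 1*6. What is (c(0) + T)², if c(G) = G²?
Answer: 565504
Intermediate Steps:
E(R) = -6 + R (E(R) = R - 6 = -6 + R)
T = -752 (T = -4 + (30 + 4)*(-19 + (-6 + 3)) = -4 + 34*(-19 - 3) = -4 + 34*(-22) = -4 - 748 = -752)
(c(0) + T)² = (0² - 752)² = (0 - 752)² = (-752)² = 565504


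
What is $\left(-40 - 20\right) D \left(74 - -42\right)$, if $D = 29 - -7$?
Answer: $-250560$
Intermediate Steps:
$D = 36$ ($D = 29 + 7 = 36$)
$\left(-40 - 20\right) D \left(74 - -42\right) = \left(-40 - 20\right) 36 \left(74 - -42\right) = \left(-60\right) 36 \left(74 + 42\right) = \left(-2160\right) 116 = -250560$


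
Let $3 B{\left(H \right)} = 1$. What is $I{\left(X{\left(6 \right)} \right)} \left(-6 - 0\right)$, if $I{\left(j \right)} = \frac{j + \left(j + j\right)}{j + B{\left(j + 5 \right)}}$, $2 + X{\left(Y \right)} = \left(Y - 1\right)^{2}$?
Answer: $- \frac{621}{35} \approx -17.743$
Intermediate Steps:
$B{\left(H \right)} = \frac{1}{3}$ ($B{\left(H \right)} = \frac{1}{3} \cdot 1 = \frac{1}{3}$)
$X{\left(Y \right)} = -2 + \left(-1 + Y\right)^{2}$ ($X{\left(Y \right)} = -2 + \left(Y - 1\right)^{2} = -2 + \left(-1 + Y\right)^{2}$)
$I{\left(j \right)} = \frac{3 j}{\frac{1}{3} + j}$ ($I{\left(j \right)} = \frac{j + \left(j + j\right)}{j + \frac{1}{3}} = \frac{j + 2 j}{\frac{1}{3} + j} = \frac{3 j}{\frac{1}{3} + j}$)
$I{\left(X{\left(6 \right)} \right)} \left(-6 - 0\right) = \frac{9 \left(-2 + \left(-1 + 6\right)^{2}\right)}{1 + 3 \left(-2 + \left(-1 + 6\right)^{2}\right)} \left(-6 - 0\right) = \frac{9 \left(-2 + 5^{2}\right)}{1 + 3 \left(-2 + 5^{2}\right)} \left(-6 + 0\right) = \frac{9 \left(-2 + 25\right)}{1 + 3 \left(-2 + 25\right)} \left(-6\right) = 9 \cdot 23 \frac{1}{1 + 3 \cdot 23} \left(-6\right) = 9 \cdot 23 \frac{1}{1 + 69} \left(-6\right) = 9 \cdot 23 \cdot \frac{1}{70} \left(-6\right) = \frac{207}{70} \left(-6\right) = - \frac{621}{35}$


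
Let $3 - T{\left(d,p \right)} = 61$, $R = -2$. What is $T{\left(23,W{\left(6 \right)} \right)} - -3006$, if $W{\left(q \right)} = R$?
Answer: $2948$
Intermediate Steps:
$W{\left(q \right)} = -2$
$T{\left(d,p \right)} = -58$ ($T{\left(d,p \right)} = 3 - 61 = -58$)
$T{\left(23,W{\left(6 \right)} \right)} - -3006 = -58 - -3006 = -58 + 3006 = 2948$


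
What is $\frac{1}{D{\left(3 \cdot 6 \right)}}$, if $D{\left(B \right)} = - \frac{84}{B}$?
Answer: $- \frac{3}{14} \approx -0.21429$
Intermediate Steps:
$\frac{1}{D{\left(3 \cdot 6 \right)}} = \frac{1}{\left(-84\right) \frac{1}{3 \cdot 6}} = \frac{1}{\left(-84\right) \frac{1}{18}} = \frac{1}{- \frac{14}{3}} = - \frac{3}{14}$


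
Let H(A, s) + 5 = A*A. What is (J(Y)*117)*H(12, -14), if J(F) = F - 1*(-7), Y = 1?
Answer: 130104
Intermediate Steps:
H(A, s) = -5 + A**2 (H(A, s) = -5 + A*A = -5 + A**2)
J(F) = 7 + F (J(F) = F + 7 = 7 + F)
(J(Y)*117)*H(12, -14) = ((7 + 1)*117)*(-5 + 12**2) = (8*117)*(-5 + 144) = 936*139 = 130104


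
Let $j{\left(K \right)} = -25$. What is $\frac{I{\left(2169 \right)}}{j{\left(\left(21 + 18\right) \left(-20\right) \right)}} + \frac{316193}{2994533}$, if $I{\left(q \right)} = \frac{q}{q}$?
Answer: $\frac{4910292}{74863325} \approx 0.06559$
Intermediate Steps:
$I{\left(q \right)} = 1$
$\frac{I{\left(2169 \right)}}{j{\left(\left(21 + 18\right) \left(-20\right) \right)}} + \frac{316193}{2994533} = 1 \frac{1}{-25} + \frac{316193}{2994533} = 1 \left(- \frac{1}{25}\right) + 316193 \cdot \frac{1}{2994533} = - \frac{1}{25} + \frac{316193}{2994533} = \frac{4910292}{74863325}$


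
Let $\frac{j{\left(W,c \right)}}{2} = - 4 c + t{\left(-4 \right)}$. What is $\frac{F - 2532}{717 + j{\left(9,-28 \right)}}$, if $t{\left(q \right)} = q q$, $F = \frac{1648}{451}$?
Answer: $- \frac{1140284}{438823} \approx -2.5985$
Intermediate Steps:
$F = \frac{1648}{451}$ ($F = 1648 \cdot \frac{1}{451} = \frac{1648}{451} \approx 3.6541$)
$t{\left(q \right)} = q^{2}$
$j{\left(W,c \right)} = 32 - 8 c$ ($j{\left(W,c \right)} = 2 \left(- 4 c + \left(-4\right)^{2}\right) = 2 \left(- 4 c + 16\right) = 2 \left(16 - 4 c\right) = 32 - 8 c$)
$\frac{F - 2532}{717 + j{\left(9,-28 \right)}} = \frac{\frac{1648}{451} - 2532}{717 + \left(32 - -224\right)} = - \frac{1140284}{451 \left(717 + \left(32 + 224\right)\right)} = - \frac{1140284}{451 \left(717 + 256\right)} = - \frac{1140284}{451 \cdot 973} = \left(- \frac{1140284}{451}\right) \frac{1}{973} = - \frac{1140284}{438823}$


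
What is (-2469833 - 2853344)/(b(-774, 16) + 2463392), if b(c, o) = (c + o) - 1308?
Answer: -5323177/2461326 ≈ -2.1627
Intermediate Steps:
b(c, o) = -1308 + c + o
(-2469833 - 2853344)/(b(-774, 16) + 2463392) = (-2469833 - 2853344)/((-1308 - 774 + 16) + 2463392) = -5323177/(-2066 + 2463392) = -5323177/2461326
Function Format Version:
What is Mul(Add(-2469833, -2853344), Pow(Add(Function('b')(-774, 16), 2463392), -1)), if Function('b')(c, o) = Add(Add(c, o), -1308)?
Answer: Rational(-5323177, 2461326) ≈ -2.1627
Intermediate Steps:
Function('b')(c, o) = Add(-1308, c, o)
Mul(Add(-2469833, -2853344), Pow(Add(Function('b')(-774, 16), 2463392), -1)) = Mul(Add(-2469833, -2853344), Pow(Add(Add(-1308, -774, 16), 2463392), -1)) = Mul(-5323177, Pow(Add(-2066, 2463392), -1)) = Mul(-5323177, Pow(2461326, -1)) = Mul(-5323177, Rational(1, 2461326)) = Rational(-5323177, 2461326)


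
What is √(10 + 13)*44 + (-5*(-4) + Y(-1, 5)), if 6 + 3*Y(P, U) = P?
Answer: 53/3 + 44*√23 ≈ 228.68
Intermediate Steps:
Y(P, U) = -2 + P/3
√(10 + 13)*44 + (-5*(-4) + Y(-1, 5)) = √(10 + 13)*44 + (-5*(-4) + (-2 + (⅓)*(-1))) = √23*44 + (20 + (-2 - ⅓)) = 44*√23 + (20 - 7/3) = 44*√23 + 53/3 = 53/3 + 44*√23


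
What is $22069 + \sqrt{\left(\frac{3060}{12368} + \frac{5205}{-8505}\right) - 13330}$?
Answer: $22069 + \frac{i \sqrt{126456776028779}}{97398} \approx 22069.0 + 115.46 i$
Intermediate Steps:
$22069 + \sqrt{\left(\frac{3060}{12368} + \frac{5205}{-8505}\right) - 13330} = 22069 + \sqrt{\left(3060 \cdot \frac{1}{12368} + 5205 \left(- \frac{1}{8505}\right)\right) - 13330} = 22069 + \sqrt{\left(\frac{765}{3092} - \frac{347}{567}\right) - 13330} = 22069 + \sqrt{- \frac{639169}{1753164} - 13330} = 22069 + \sqrt{- \frac{23370315289}{1753164}} = 22069 + \frac{i \sqrt{126456776028779}}{97398}$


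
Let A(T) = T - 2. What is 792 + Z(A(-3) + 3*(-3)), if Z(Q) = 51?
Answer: 843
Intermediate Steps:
A(T) = -2 + T
792 + Z(A(-3) + 3*(-3)) = 792 + 51 = 843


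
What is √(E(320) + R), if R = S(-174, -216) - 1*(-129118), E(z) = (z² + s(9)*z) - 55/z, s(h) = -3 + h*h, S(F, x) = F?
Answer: 3*√1822605/8 ≈ 506.26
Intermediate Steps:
s(h) = -3 + h²
E(z) = z² - 55/z + 78*z (E(z) = (z² + (-3 + 9²)*z) - 55/z = (z² + (-3 + 81)*z) - 55/z = (z² + 78*z) - 55/z = z² - 55/z + 78*z)
R = 128944 (R = -174 - 1*(-129118) = -174 + 129118 = 128944)
√(E(320) + R) = √((-55 + 320²*(78 + 320))/320 + 128944) = √((-55 + 102400*398)/320 + 128944) = √((-55 + 40755200)/320 + 128944) = √((1/320)*40755145 + 128944) = √(8151029/64 + 128944) = √(16403445/64) = 3*√1822605/8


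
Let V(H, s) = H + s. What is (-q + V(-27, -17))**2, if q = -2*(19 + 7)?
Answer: 64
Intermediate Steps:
q = -52 (q = -2*26 = -52)
(-q + V(-27, -17))**2 = (-1*(-52) + (-27 - 17))**2 = (52 - 44)**2 = 8**2 = 64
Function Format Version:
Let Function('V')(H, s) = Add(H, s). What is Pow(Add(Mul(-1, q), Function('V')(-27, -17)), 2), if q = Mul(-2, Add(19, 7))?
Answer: 64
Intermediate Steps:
q = -52 (q = Mul(-2, 26) = -52)
Pow(Add(Mul(-1, q), Function('V')(-27, -17)), 2) = Pow(Add(Mul(-1, -52), Add(-27, -17)), 2) = Pow(Add(52, -44), 2) = Pow(8, 2) = 64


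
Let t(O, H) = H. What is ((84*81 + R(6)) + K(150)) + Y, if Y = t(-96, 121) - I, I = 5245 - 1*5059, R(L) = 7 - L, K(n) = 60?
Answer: 6800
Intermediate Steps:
I = 186 (I = 5245 - 5059 = 186)
Y = -65 (Y = 121 - 1*186 = 121 - 186 = -65)
((84*81 + R(6)) + K(150)) + Y = ((84*81 + (7 - 1*6)) + 60) - 65 = ((6804 + (7 - 6)) + 60) - 65 = ((6804 + 1) + 60) - 65 = (6805 + 60) - 65 = 6865 - 65 = 6800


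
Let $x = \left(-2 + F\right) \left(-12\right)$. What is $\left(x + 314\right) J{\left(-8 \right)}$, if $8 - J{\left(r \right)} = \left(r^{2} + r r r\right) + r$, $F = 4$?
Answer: $134560$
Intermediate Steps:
$J{\left(r \right)} = 8 - r - r^{2} - r^{3}$ ($J{\left(r \right)} = 8 - \left(\left(r^{2} + r r r\right) + r\right) = 8 - \left(\left(r^{2} + r^{2} r\right) + r\right) = 8 - \left(\left(r^{2} + r^{3}\right) + r\right) = 8 - \left(r + r^{2} + r^{3}\right) = 8 - r - r^{2} - r^{3}$)
$x = -24$ ($x = \left(-2 + 4\right) \left(-12\right) = 2 \left(-12\right) = -24$)
$\left(x + 314\right) J{\left(-8 \right)} = \left(-24 + 314\right) \left(8 - -8 - \left(-8\right)^{2} - \left(-8\right)^{3}\right) = 290 \left(8 + 8 - 64 - -512\right) = 290 \left(8 + 8 - 64 + 512\right) = 290 \cdot 464 = 134560$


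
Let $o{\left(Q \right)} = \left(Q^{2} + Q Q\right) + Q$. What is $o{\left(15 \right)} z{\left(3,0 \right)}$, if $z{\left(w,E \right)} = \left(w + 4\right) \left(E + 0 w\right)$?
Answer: $0$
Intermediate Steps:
$z{\left(w,E \right)} = E \left(4 + w\right)$ ($z{\left(w,E \right)} = \left(4 + w\right) \left(E + 0\right) = \left(4 + w\right) E = E \left(4 + w\right)$)
$o{\left(Q \right)} = Q + 2 Q^{2}$ ($o{\left(Q \right)} = \left(Q^{2} + Q^{2}\right) + Q = 2 Q^{2} + Q = Q + 2 Q^{2}$)
$o{\left(15 \right)} z{\left(3,0 \right)} = 15 \left(1 + 2 \cdot 15\right) 0 \left(4 + 3\right) = 15 \left(1 + 30\right) 0 \cdot 7 = 15 \cdot 31 \cdot 0 = 465 \cdot 0 = 0$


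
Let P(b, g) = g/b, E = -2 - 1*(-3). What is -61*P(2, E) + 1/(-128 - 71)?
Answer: -12141/398 ≈ -30.505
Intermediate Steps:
E = 1 (E = -2 + 3 = 1)
-61*P(2, E) + 1/(-128 - 71) = -61/2 + 1/(-128 - 71) = -61/2 + 1/(-199) = -61*½ - 1/199 = -61/2 - 1/199 = -12141/398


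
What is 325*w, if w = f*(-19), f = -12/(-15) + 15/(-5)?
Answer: 13585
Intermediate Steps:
f = -11/5 (f = -12*(-1/15) + 15*(-⅕) = ⅘ - 3 = -11/5 ≈ -2.2000)
w = 209/5 (w = -11/5*(-19) = 209/5 ≈ 41.800)
325*w = 325*(209/5) = 13585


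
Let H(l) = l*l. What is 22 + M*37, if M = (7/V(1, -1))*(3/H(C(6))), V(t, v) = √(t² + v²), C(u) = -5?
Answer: 22 + 777*√2/50 ≈ 43.977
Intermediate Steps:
H(l) = l²
M = 21*√2/50 (M = (7/(√(1² + (-1)²)))*(3/((-5)²)) = (7/(√(1 + 1)))*(3/25) = (7/(√2))*(3*(1/25)) = (7*(√2/2))*(3/25) = (7*√2/2)*(3/25) = 21*√2/50 ≈ 0.59397)
22 + M*37 = 22 + (21*√2/50)*37 = 22 + 777*√2/50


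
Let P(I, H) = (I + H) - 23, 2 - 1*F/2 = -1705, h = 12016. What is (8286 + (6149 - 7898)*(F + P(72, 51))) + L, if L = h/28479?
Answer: -174795546284/28479 ≈ -6.1377e+6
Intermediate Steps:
F = 3414 (F = 4 - 2*(-1705) = 4 + 3410 = 3414)
P(I, H) = -23 + H + I (P(I, H) = (H + I) - 23 = -23 + H + I)
L = 12016/28479 ≈ 0.42193
(8286 + (6149 - 7898)*(F + P(72, 51))) + L = (8286 + (6149 - 7898)*(3414 + (-23 + 51 + 72))) + 12016/28479 = (8286 - 1749*(3414 + 100)) + 12016/28479 = (8286 - 1749*3514) + 12016/28479 = (8286 - 6145986) + 12016/28479 = -6137700 + 12016/28479 = -174795546284/28479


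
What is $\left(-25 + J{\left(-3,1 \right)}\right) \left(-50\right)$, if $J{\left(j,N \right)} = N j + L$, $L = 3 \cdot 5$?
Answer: $650$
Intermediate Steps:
$L = 15$
$J{\left(j,N \right)} = 15 + N j$ ($J{\left(j,N \right)} = N j + 15 = 15 + N j$)
$\left(-25 + J{\left(-3,1 \right)}\right) \left(-50\right) = \left(-25 + \left(15 + 1 \left(-3\right)\right)\right) \left(-50\right) = \left(-25 + \left(15 - 3\right)\right) \left(-50\right) = \left(-25 + 12\right) \left(-50\right) = \left(-13\right) \left(-50\right) = 650$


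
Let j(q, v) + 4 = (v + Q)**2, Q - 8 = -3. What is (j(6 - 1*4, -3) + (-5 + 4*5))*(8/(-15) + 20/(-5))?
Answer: -68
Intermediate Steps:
Q = 5 (Q = 8 - 3 = 5)
j(q, v) = -4 + (5 + v)**2 (j(q, v) = -4 + (v + 5)**2 = -4 + (5 + v)**2)
(j(6 - 1*4, -3) + (-5 + 4*5))*(8/(-15) + 20/(-5)) = ((-4 + (5 - 3)**2) + (-5 + 4*5))*(8/(-15) + 20/(-5)) = ((-4 + 2**2) + (-5 + 20))*(8*(-1/15) + 20*(-1/5)) = ((-4 + 4) + 15)*(-8/15 - 4) = (0 + 15)*(-68/15) = 15*(-68/15) = -68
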